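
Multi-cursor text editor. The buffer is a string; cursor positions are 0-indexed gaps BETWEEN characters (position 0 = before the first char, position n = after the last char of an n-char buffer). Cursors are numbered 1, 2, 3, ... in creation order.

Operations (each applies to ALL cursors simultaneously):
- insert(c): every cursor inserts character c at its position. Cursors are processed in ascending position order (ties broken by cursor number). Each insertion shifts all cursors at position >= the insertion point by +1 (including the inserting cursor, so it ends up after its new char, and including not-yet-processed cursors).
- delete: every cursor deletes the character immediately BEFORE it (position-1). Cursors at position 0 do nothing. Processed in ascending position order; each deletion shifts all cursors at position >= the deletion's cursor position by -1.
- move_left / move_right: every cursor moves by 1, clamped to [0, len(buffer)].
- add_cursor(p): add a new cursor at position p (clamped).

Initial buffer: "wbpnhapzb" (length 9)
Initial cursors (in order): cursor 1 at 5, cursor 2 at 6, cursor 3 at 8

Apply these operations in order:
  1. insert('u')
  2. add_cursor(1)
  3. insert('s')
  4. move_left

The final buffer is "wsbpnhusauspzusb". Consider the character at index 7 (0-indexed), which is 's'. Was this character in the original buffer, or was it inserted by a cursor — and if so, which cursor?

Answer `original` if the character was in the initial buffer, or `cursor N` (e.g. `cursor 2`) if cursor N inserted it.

Answer: cursor 1

Derivation:
After op 1 (insert('u')): buffer="wbpnhuaupzub" (len 12), cursors c1@6 c2@8 c3@11, authorship .....1.2..3.
After op 2 (add_cursor(1)): buffer="wbpnhuaupzub" (len 12), cursors c4@1 c1@6 c2@8 c3@11, authorship .....1.2..3.
After op 3 (insert('s')): buffer="wsbpnhusauspzusb" (len 16), cursors c4@2 c1@8 c2@11 c3@15, authorship .4....11.22..33.
After op 4 (move_left): buffer="wsbpnhusauspzusb" (len 16), cursors c4@1 c1@7 c2@10 c3@14, authorship .4....11.22..33.
Authorship (.=original, N=cursor N): . 4 . . . . 1 1 . 2 2 . . 3 3 .
Index 7: author = 1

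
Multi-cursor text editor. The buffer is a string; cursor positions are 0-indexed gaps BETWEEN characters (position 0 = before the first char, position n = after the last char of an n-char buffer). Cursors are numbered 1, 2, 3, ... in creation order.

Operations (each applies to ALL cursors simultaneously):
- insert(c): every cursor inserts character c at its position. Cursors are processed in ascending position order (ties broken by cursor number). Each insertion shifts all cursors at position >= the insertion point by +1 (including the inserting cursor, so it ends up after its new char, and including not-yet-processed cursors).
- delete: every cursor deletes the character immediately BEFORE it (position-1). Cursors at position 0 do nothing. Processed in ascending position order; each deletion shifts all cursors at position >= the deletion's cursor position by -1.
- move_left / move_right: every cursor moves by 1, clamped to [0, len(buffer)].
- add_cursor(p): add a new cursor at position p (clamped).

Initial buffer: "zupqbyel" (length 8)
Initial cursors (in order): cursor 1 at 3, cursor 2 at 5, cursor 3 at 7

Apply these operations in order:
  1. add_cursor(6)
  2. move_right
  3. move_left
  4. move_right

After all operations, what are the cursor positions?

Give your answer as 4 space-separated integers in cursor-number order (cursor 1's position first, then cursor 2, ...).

After op 1 (add_cursor(6)): buffer="zupqbyel" (len 8), cursors c1@3 c2@5 c4@6 c3@7, authorship ........
After op 2 (move_right): buffer="zupqbyel" (len 8), cursors c1@4 c2@6 c4@7 c3@8, authorship ........
After op 3 (move_left): buffer="zupqbyel" (len 8), cursors c1@3 c2@5 c4@6 c3@7, authorship ........
After op 4 (move_right): buffer="zupqbyel" (len 8), cursors c1@4 c2@6 c4@7 c3@8, authorship ........

Answer: 4 6 8 7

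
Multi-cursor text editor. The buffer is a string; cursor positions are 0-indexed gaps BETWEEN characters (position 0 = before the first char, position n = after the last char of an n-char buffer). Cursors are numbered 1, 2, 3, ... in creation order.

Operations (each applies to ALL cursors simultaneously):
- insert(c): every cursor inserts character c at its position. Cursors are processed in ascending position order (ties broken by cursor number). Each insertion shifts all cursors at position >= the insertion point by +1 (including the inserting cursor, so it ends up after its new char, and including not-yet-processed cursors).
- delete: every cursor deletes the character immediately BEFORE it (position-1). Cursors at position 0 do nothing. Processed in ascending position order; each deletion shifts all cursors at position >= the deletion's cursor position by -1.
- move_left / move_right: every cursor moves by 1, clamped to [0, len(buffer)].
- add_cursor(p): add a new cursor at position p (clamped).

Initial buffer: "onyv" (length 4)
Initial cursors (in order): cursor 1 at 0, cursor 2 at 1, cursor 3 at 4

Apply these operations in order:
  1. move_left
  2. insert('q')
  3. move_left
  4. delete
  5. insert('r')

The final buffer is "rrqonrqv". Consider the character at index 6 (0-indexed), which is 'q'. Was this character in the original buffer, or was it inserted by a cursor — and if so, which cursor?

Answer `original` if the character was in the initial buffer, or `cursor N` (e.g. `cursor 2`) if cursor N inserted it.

Answer: cursor 3

Derivation:
After op 1 (move_left): buffer="onyv" (len 4), cursors c1@0 c2@0 c3@3, authorship ....
After op 2 (insert('q')): buffer="qqonyqv" (len 7), cursors c1@2 c2@2 c3@6, authorship 12...3.
After op 3 (move_left): buffer="qqonyqv" (len 7), cursors c1@1 c2@1 c3@5, authorship 12...3.
After op 4 (delete): buffer="qonqv" (len 5), cursors c1@0 c2@0 c3@3, authorship 2..3.
After op 5 (insert('r')): buffer="rrqonrqv" (len 8), cursors c1@2 c2@2 c3@6, authorship 122..33.
Authorship (.=original, N=cursor N): 1 2 2 . . 3 3 .
Index 6: author = 3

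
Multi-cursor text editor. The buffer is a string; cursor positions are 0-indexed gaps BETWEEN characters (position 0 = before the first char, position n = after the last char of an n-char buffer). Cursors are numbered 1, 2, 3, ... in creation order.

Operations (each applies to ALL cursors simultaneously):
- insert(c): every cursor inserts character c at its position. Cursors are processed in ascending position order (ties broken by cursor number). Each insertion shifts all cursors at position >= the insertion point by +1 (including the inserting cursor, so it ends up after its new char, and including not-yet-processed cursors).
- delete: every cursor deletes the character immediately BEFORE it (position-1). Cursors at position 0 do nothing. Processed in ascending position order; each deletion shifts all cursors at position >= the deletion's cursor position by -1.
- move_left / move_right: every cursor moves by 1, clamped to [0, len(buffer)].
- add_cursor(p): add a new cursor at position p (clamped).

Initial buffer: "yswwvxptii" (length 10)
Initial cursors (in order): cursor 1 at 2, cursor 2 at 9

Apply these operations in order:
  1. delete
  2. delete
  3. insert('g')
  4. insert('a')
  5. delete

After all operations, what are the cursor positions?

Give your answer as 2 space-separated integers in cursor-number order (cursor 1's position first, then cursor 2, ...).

After op 1 (delete): buffer="ywwvxpti" (len 8), cursors c1@1 c2@7, authorship ........
After op 2 (delete): buffer="wwvxpi" (len 6), cursors c1@0 c2@5, authorship ......
After op 3 (insert('g')): buffer="gwwvxpgi" (len 8), cursors c1@1 c2@7, authorship 1.....2.
After op 4 (insert('a')): buffer="gawwvxpgai" (len 10), cursors c1@2 c2@9, authorship 11.....22.
After op 5 (delete): buffer="gwwvxpgi" (len 8), cursors c1@1 c2@7, authorship 1.....2.

Answer: 1 7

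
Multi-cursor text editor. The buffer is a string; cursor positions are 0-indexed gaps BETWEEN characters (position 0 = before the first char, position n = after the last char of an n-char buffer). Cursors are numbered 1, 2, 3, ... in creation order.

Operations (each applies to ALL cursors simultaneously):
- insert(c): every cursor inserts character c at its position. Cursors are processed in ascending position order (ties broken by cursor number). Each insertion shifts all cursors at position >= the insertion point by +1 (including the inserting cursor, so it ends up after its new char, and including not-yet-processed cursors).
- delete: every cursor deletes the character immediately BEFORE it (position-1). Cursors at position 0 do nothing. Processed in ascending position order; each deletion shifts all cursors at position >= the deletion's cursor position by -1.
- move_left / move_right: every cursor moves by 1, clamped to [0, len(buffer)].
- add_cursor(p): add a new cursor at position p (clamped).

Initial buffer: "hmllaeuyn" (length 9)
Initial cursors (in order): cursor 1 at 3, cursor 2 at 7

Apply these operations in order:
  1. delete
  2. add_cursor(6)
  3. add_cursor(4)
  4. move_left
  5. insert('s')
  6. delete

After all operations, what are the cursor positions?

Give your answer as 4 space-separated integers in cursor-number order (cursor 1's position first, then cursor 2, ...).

Answer: 1 4 5 3

Derivation:
After op 1 (delete): buffer="hmlaeyn" (len 7), cursors c1@2 c2@5, authorship .......
After op 2 (add_cursor(6)): buffer="hmlaeyn" (len 7), cursors c1@2 c2@5 c3@6, authorship .......
After op 3 (add_cursor(4)): buffer="hmlaeyn" (len 7), cursors c1@2 c4@4 c2@5 c3@6, authorship .......
After op 4 (move_left): buffer="hmlaeyn" (len 7), cursors c1@1 c4@3 c2@4 c3@5, authorship .......
After op 5 (insert('s')): buffer="hsmlsasesyn" (len 11), cursors c1@2 c4@5 c2@7 c3@9, authorship .1..4.2.3..
After op 6 (delete): buffer="hmlaeyn" (len 7), cursors c1@1 c4@3 c2@4 c3@5, authorship .......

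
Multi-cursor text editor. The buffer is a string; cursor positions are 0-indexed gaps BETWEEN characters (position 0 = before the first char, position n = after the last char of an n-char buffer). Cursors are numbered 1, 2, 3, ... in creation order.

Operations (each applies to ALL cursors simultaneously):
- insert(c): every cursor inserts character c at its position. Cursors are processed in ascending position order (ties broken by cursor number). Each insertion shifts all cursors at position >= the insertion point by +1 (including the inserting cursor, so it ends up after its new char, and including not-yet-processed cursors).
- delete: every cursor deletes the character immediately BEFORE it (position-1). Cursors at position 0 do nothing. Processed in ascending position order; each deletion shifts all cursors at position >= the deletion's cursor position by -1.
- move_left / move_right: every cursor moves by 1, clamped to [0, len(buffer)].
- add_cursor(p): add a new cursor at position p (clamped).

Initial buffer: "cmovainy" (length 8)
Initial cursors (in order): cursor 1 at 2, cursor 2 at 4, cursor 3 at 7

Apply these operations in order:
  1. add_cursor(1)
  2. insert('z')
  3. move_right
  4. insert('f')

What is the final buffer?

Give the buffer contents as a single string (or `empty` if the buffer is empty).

After op 1 (add_cursor(1)): buffer="cmovainy" (len 8), cursors c4@1 c1@2 c2@4 c3@7, authorship ........
After op 2 (insert('z')): buffer="czmzovzainzy" (len 12), cursors c4@2 c1@4 c2@7 c3@11, authorship .4.1..2...3.
After op 3 (move_right): buffer="czmzovzainzy" (len 12), cursors c4@3 c1@5 c2@8 c3@12, authorship .4.1..2...3.
After op 4 (insert('f')): buffer="czmfzofvzafinzyf" (len 16), cursors c4@4 c1@7 c2@11 c3@16, authorship .4.41.1.2.2..3.3

Answer: czmfzofvzafinzyf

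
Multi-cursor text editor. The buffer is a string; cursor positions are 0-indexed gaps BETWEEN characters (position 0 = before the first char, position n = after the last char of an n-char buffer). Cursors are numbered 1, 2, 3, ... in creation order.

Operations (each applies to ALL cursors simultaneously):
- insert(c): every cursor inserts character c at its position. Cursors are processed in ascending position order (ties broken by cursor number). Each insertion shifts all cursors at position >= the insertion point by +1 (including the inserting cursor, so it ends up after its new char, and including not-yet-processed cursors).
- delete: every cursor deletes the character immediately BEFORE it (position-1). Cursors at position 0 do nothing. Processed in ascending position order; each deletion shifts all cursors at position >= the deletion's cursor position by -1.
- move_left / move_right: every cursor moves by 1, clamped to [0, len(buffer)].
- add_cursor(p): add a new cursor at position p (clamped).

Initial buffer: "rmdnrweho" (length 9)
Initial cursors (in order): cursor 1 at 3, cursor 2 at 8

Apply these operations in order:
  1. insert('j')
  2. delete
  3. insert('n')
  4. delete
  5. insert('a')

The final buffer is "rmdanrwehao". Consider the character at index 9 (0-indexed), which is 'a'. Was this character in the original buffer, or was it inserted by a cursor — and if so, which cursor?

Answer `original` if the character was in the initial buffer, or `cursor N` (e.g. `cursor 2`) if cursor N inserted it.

After op 1 (insert('j')): buffer="rmdjnrwehjo" (len 11), cursors c1@4 c2@10, authorship ...1.....2.
After op 2 (delete): buffer="rmdnrweho" (len 9), cursors c1@3 c2@8, authorship .........
After op 3 (insert('n')): buffer="rmdnnrwehno" (len 11), cursors c1@4 c2@10, authorship ...1.....2.
After op 4 (delete): buffer="rmdnrweho" (len 9), cursors c1@3 c2@8, authorship .........
After op 5 (insert('a')): buffer="rmdanrwehao" (len 11), cursors c1@4 c2@10, authorship ...1.....2.
Authorship (.=original, N=cursor N): . . . 1 . . . . . 2 .
Index 9: author = 2

Answer: cursor 2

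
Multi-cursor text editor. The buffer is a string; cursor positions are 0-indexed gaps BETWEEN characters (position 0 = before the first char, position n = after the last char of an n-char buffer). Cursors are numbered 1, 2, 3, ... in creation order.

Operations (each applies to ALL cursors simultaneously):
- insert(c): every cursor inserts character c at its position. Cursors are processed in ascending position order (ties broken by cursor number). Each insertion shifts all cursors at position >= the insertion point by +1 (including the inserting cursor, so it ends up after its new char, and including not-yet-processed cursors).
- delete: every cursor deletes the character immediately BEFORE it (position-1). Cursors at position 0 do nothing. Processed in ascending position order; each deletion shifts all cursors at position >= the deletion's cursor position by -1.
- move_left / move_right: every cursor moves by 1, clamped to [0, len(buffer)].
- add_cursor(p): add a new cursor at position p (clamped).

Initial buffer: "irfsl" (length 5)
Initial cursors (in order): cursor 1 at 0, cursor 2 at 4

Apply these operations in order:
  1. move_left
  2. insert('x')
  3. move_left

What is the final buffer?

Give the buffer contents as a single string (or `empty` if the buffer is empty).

After op 1 (move_left): buffer="irfsl" (len 5), cursors c1@0 c2@3, authorship .....
After op 2 (insert('x')): buffer="xirfxsl" (len 7), cursors c1@1 c2@5, authorship 1...2..
After op 3 (move_left): buffer="xirfxsl" (len 7), cursors c1@0 c2@4, authorship 1...2..

Answer: xirfxsl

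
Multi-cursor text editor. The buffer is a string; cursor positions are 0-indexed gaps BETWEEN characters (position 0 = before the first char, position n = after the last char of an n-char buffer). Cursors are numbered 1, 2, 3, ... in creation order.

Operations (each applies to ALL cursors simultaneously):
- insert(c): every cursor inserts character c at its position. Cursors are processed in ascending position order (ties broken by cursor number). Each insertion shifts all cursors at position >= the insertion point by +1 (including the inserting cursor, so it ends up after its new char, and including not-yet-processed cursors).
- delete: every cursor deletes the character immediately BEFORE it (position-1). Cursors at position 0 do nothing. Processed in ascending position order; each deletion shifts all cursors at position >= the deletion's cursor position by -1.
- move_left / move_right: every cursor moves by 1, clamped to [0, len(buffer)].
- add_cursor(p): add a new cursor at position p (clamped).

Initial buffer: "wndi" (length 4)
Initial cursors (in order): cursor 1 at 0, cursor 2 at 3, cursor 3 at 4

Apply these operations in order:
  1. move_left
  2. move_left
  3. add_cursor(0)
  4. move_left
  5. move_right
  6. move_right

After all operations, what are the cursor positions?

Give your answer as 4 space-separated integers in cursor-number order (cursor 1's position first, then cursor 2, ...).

After op 1 (move_left): buffer="wndi" (len 4), cursors c1@0 c2@2 c3@3, authorship ....
After op 2 (move_left): buffer="wndi" (len 4), cursors c1@0 c2@1 c3@2, authorship ....
After op 3 (add_cursor(0)): buffer="wndi" (len 4), cursors c1@0 c4@0 c2@1 c3@2, authorship ....
After op 4 (move_left): buffer="wndi" (len 4), cursors c1@0 c2@0 c4@0 c3@1, authorship ....
After op 5 (move_right): buffer="wndi" (len 4), cursors c1@1 c2@1 c4@1 c3@2, authorship ....
After op 6 (move_right): buffer="wndi" (len 4), cursors c1@2 c2@2 c4@2 c3@3, authorship ....

Answer: 2 2 3 2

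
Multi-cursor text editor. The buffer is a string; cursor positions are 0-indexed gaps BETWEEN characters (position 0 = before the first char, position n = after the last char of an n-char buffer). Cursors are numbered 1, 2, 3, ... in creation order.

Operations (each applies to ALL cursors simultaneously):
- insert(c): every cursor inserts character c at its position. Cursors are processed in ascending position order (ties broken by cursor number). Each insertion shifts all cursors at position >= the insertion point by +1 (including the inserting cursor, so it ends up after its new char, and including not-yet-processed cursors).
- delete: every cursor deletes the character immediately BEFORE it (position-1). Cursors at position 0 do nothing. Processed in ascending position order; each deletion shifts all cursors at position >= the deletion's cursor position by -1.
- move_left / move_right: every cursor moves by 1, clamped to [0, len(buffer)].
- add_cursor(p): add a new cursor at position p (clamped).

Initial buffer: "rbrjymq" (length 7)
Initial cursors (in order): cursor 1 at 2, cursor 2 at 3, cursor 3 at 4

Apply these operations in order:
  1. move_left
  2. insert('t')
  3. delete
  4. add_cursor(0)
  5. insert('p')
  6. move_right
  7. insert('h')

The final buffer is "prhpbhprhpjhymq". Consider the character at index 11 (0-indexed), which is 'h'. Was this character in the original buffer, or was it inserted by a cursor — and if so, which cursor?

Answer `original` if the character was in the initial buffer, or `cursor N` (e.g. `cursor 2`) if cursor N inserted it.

After op 1 (move_left): buffer="rbrjymq" (len 7), cursors c1@1 c2@2 c3@3, authorship .......
After op 2 (insert('t')): buffer="rtbtrtjymq" (len 10), cursors c1@2 c2@4 c3@6, authorship .1.2.3....
After op 3 (delete): buffer="rbrjymq" (len 7), cursors c1@1 c2@2 c3@3, authorship .......
After op 4 (add_cursor(0)): buffer="rbrjymq" (len 7), cursors c4@0 c1@1 c2@2 c3@3, authorship .......
After op 5 (insert('p')): buffer="prpbprpjymq" (len 11), cursors c4@1 c1@3 c2@5 c3@7, authorship 4.1.2.3....
After op 6 (move_right): buffer="prpbprpjymq" (len 11), cursors c4@2 c1@4 c2@6 c3@8, authorship 4.1.2.3....
After op 7 (insert('h')): buffer="prhpbhprhpjhymq" (len 15), cursors c4@3 c1@6 c2@9 c3@12, authorship 4.41.12.23.3...
Authorship (.=original, N=cursor N): 4 . 4 1 . 1 2 . 2 3 . 3 . . .
Index 11: author = 3

Answer: cursor 3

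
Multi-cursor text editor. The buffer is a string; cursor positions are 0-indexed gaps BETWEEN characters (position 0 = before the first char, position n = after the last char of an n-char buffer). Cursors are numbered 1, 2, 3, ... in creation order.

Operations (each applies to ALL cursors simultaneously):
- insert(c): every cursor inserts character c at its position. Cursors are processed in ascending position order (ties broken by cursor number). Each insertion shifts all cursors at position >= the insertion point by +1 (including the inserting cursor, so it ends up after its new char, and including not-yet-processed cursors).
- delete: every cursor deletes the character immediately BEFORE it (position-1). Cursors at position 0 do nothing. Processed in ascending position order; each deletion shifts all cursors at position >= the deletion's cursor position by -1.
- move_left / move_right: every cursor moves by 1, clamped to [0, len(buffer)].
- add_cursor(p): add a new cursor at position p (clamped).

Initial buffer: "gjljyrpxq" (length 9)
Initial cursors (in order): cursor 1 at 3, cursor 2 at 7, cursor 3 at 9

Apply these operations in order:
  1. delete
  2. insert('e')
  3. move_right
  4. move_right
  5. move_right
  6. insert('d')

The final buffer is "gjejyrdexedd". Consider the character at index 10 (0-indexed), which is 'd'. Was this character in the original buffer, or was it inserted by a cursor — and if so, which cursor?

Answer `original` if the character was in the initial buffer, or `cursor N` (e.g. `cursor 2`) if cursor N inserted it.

After op 1 (delete): buffer="gjjyrx" (len 6), cursors c1@2 c2@5 c3@6, authorship ......
After op 2 (insert('e')): buffer="gjejyrexe" (len 9), cursors c1@3 c2@7 c3@9, authorship ..1...2.3
After op 3 (move_right): buffer="gjejyrexe" (len 9), cursors c1@4 c2@8 c3@9, authorship ..1...2.3
After op 4 (move_right): buffer="gjejyrexe" (len 9), cursors c1@5 c2@9 c3@9, authorship ..1...2.3
After op 5 (move_right): buffer="gjejyrexe" (len 9), cursors c1@6 c2@9 c3@9, authorship ..1...2.3
After op 6 (insert('d')): buffer="gjejyrdexedd" (len 12), cursors c1@7 c2@12 c3@12, authorship ..1...12.323
Authorship (.=original, N=cursor N): . . 1 . . . 1 2 . 3 2 3
Index 10: author = 2

Answer: cursor 2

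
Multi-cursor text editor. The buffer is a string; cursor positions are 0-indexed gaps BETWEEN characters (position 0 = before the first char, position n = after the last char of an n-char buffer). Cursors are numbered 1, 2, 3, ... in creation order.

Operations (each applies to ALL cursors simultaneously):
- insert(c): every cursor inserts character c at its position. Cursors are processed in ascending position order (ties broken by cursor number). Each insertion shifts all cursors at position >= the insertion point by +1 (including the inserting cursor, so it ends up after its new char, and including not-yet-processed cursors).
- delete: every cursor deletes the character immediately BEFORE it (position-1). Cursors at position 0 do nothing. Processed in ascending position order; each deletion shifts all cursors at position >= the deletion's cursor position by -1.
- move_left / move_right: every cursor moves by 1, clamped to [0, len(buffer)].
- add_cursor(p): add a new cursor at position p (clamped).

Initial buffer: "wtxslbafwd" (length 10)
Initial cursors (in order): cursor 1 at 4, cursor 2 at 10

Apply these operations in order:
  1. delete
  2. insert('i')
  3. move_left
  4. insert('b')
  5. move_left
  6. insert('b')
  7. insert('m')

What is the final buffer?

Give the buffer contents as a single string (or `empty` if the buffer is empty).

After op 1 (delete): buffer="wtxlbafw" (len 8), cursors c1@3 c2@8, authorship ........
After op 2 (insert('i')): buffer="wtxilbafwi" (len 10), cursors c1@4 c2@10, authorship ...1.....2
After op 3 (move_left): buffer="wtxilbafwi" (len 10), cursors c1@3 c2@9, authorship ...1.....2
After op 4 (insert('b')): buffer="wtxbilbafwbi" (len 12), cursors c1@4 c2@11, authorship ...11.....22
After op 5 (move_left): buffer="wtxbilbafwbi" (len 12), cursors c1@3 c2@10, authorship ...11.....22
After op 6 (insert('b')): buffer="wtxbbilbafwbbi" (len 14), cursors c1@4 c2@12, authorship ...111.....222
After op 7 (insert('m')): buffer="wtxbmbilbafwbmbi" (len 16), cursors c1@5 c2@14, authorship ...1111.....2222

Answer: wtxbmbilbafwbmbi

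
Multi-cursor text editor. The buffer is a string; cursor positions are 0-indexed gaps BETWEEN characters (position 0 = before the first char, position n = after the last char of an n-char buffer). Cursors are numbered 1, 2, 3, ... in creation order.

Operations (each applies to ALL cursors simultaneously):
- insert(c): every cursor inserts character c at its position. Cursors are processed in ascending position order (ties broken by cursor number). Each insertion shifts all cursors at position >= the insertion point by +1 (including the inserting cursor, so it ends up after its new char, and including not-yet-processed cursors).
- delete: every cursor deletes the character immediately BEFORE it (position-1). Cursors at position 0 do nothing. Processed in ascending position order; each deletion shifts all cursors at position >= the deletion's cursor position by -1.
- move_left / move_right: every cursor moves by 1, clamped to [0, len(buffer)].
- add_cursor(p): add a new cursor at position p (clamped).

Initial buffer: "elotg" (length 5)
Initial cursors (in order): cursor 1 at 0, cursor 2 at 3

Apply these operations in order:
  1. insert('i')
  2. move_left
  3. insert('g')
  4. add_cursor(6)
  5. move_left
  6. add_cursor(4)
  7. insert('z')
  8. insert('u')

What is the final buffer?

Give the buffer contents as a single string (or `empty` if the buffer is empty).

After op 1 (insert('i')): buffer="ieloitg" (len 7), cursors c1@1 c2@5, authorship 1...2..
After op 2 (move_left): buffer="ieloitg" (len 7), cursors c1@0 c2@4, authorship 1...2..
After op 3 (insert('g')): buffer="gielogitg" (len 9), cursors c1@1 c2@6, authorship 11...22..
After op 4 (add_cursor(6)): buffer="gielogitg" (len 9), cursors c1@1 c2@6 c3@6, authorship 11...22..
After op 5 (move_left): buffer="gielogitg" (len 9), cursors c1@0 c2@5 c3@5, authorship 11...22..
After op 6 (add_cursor(4)): buffer="gielogitg" (len 9), cursors c1@0 c4@4 c2@5 c3@5, authorship 11...22..
After op 7 (insert('z')): buffer="zgielzozzgitg" (len 13), cursors c1@1 c4@6 c2@9 c3@9, authorship 111..4.2322..
After op 8 (insert('u')): buffer="zugielzuozzuugitg" (len 17), cursors c1@2 c4@8 c2@13 c3@13, authorship 1111..44.232322..

Answer: zugielzuozzuugitg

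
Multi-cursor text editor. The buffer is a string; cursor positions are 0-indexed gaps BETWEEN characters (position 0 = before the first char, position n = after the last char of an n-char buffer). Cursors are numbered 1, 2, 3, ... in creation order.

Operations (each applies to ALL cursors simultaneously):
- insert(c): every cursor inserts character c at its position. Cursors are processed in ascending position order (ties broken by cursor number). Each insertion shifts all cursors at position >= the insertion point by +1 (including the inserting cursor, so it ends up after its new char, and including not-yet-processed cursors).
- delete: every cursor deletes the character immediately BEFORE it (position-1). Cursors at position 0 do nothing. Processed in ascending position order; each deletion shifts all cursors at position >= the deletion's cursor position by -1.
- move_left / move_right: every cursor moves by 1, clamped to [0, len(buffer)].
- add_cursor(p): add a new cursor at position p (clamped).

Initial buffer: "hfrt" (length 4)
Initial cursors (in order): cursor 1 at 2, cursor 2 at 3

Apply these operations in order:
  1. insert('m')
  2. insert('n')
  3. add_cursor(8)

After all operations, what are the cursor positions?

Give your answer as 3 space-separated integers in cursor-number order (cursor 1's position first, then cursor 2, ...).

After op 1 (insert('m')): buffer="hfmrmt" (len 6), cursors c1@3 c2@5, authorship ..1.2.
After op 2 (insert('n')): buffer="hfmnrmnt" (len 8), cursors c1@4 c2@7, authorship ..11.22.
After op 3 (add_cursor(8)): buffer="hfmnrmnt" (len 8), cursors c1@4 c2@7 c3@8, authorship ..11.22.

Answer: 4 7 8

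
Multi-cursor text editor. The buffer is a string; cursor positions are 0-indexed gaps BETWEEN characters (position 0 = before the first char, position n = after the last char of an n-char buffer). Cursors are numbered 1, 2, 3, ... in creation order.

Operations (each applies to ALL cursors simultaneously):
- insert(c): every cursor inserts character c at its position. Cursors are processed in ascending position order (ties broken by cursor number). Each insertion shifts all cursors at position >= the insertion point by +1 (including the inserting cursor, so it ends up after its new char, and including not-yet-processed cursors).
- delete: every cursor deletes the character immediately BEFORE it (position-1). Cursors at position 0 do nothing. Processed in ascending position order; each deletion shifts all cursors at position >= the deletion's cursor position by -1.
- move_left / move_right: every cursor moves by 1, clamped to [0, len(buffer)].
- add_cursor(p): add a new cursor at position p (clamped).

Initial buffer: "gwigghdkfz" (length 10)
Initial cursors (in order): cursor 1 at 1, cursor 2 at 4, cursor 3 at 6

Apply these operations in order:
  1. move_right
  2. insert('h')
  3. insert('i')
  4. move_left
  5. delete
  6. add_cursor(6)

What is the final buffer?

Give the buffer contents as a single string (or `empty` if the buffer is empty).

Answer: gwiiggihdikfz

Derivation:
After op 1 (move_right): buffer="gwigghdkfz" (len 10), cursors c1@2 c2@5 c3@7, authorship ..........
After op 2 (insert('h')): buffer="gwhigghhdhkfz" (len 13), cursors c1@3 c2@7 c3@10, authorship ..1...2..3...
After op 3 (insert('i')): buffer="gwhiigghihdhikfz" (len 16), cursors c1@4 c2@9 c3@13, authorship ..11...22..33...
After op 4 (move_left): buffer="gwhiigghihdhikfz" (len 16), cursors c1@3 c2@8 c3@12, authorship ..11...22..33...
After op 5 (delete): buffer="gwiiggihdikfz" (len 13), cursors c1@2 c2@6 c3@9, authorship ..1...2..3...
After op 6 (add_cursor(6)): buffer="gwiiggihdikfz" (len 13), cursors c1@2 c2@6 c4@6 c3@9, authorship ..1...2..3...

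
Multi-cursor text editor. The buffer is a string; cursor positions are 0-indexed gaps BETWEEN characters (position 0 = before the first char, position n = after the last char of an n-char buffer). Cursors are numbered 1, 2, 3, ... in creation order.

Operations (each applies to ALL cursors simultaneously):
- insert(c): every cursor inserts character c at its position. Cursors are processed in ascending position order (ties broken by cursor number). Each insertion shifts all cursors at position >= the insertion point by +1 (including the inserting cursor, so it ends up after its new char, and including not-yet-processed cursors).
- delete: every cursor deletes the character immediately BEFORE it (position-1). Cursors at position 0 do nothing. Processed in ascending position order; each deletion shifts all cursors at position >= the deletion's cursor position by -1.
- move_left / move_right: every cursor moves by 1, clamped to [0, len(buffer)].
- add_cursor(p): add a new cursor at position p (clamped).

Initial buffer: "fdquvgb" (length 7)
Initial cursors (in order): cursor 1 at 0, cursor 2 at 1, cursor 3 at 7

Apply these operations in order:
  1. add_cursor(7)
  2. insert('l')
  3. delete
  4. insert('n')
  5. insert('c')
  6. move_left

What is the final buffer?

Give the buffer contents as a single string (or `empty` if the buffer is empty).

Answer: ncfncdquvgbnncc

Derivation:
After op 1 (add_cursor(7)): buffer="fdquvgb" (len 7), cursors c1@0 c2@1 c3@7 c4@7, authorship .......
After op 2 (insert('l')): buffer="lfldquvgbll" (len 11), cursors c1@1 c2@3 c3@11 c4@11, authorship 1.2......34
After op 3 (delete): buffer="fdquvgb" (len 7), cursors c1@0 c2@1 c3@7 c4@7, authorship .......
After op 4 (insert('n')): buffer="nfndquvgbnn" (len 11), cursors c1@1 c2@3 c3@11 c4@11, authorship 1.2......34
After op 5 (insert('c')): buffer="ncfncdquvgbnncc" (len 15), cursors c1@2 c2@5 c3@15 c4@15, authorship 11.22......3434
After op 6 (move_left): buffer="ncfncdquvgbnncc" (len 15), cursors c1@1 c2@4 c3@14 c4@14, authorship 11.22......3434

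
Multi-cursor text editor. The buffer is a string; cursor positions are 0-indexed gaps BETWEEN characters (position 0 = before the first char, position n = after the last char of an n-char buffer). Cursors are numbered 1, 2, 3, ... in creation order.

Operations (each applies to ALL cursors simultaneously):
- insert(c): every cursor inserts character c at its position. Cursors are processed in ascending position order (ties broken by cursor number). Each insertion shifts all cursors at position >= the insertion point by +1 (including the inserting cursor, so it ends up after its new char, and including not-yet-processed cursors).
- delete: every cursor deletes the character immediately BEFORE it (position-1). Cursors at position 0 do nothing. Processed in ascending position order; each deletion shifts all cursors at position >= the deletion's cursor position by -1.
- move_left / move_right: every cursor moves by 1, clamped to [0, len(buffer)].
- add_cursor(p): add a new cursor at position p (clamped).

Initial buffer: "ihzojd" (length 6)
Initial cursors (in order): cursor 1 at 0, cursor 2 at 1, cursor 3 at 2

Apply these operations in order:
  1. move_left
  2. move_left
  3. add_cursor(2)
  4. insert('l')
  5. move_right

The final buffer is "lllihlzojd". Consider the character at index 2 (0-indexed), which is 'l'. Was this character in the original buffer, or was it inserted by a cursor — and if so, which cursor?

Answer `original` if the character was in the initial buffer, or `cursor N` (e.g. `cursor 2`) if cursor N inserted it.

Answer: cursor 3

Derivation:
After op 1 (move_left): buffer="ihzojd" (len 6), cursors c1@0 c2@0 c3@1, authorship ......
After op 2 (move_left): buffer="ihzojd" (len 6), cursors c1@0 c2@0 c3@0, authorship ......
After op 3 (add_cursor(2)): buffer="ihzojd" (len 6), cursors c1@0 c2@0 c3@0 c4@2, authorship ......
After op 4 (insert('l')): buffer="lllihlzojd" (len 10), cursors c1@3 c2@3 c3@3 c4@6, authorship 123..4....
After op 5 (move_right): buffer="lllihlzojd" (len 10), cursors c1@4 c2@4 c3@4 c4@7, authorship 123..4....
Authorship (.=original, N=cursor N): 1 2 3 . . 4 . . . .
Index 2: author = 3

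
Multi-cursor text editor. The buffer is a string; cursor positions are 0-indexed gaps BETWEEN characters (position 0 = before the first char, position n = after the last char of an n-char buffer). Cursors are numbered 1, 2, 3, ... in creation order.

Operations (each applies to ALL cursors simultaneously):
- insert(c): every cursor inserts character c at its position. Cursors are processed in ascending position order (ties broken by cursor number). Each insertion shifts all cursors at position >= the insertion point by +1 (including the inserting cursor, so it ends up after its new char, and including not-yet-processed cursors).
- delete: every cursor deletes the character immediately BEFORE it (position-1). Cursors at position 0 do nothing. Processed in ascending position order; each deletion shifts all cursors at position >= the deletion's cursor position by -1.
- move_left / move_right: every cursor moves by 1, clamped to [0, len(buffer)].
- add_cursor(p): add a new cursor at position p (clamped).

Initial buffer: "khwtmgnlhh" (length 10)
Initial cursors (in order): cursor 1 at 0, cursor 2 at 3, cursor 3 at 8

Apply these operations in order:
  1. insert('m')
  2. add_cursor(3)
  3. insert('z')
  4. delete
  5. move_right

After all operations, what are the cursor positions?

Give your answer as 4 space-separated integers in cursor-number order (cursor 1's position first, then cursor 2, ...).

Answer: 2 6 12 4

Derivation:
After op 1 (insert('m')): buffer="mkhwmtmgnlmhh" (len 13), cursors c1@1 c2@5 c3@11, authorship 1...2.....3..
After op 2 (add_cursor(3)): buffer="mkhwmtmgnlmhh" (len 13), cursors c1@1 c4@3 c2@5 c3@11, authorship 1...2.....3..
After op 3 (insert('z')): buffer="mzkhzwmztmgnlmzhh" (len 17), cursors c1@2 c4@5 c2@8 c3@15, authorship 11..4.22.....33..
After op 4 (delete): buffer="mkhwmtmgnlmhh" (len 13), cursors c1@1 c4@3 c2@5 c3@11, authorship 1...2.....3..
After op 5 (move_right): buffer="mkhwmtmgnlmhh" (len 13), cursors c1@2 c4@4 c2@6 c3@12, authorship 1...2.....3..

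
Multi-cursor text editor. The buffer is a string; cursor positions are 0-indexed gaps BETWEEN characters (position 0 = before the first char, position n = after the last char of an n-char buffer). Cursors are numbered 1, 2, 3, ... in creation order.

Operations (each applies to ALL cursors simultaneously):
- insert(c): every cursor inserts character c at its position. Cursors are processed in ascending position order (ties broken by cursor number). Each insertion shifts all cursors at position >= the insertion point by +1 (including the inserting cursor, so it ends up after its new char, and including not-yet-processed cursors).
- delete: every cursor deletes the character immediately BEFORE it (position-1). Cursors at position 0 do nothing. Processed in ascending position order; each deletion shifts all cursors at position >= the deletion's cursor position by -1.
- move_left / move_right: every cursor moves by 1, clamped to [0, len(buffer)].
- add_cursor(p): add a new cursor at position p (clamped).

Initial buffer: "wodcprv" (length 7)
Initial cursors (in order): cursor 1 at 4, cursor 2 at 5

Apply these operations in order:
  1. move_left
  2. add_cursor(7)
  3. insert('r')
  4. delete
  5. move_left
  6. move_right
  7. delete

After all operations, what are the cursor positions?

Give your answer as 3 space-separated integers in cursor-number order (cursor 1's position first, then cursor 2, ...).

After op 1 (move_left): buffer="wodcprv" (len 7), cursors c1@3 c2@4, authorship .......
After op 2 (add_cursor(7)): buffer="wodcprv" (len 7), cursors c1@3 c2@4 c3@7, authorship .......
After op 3 (insert('r')): buffer="wodrcrprvr" (len 10), cursors c1@4 c2@6 c3@10, authorship ...1.2...3
After op 4 (delete): buffer="wodcprv" (len 7), cursors c1@3 c2@4 c3@7, authorship .......
After op 5 (move_left): buffer="wodcprv" (len 7), cursors c1@2 c2@3 c3@6, authorship .......
After op 6 (move_right): buffer="wodcprv" (len 7), cursors c1@3 c2@4 c3@7, authorship .......
After op 7 (delete): buffer="wopr" (len 4), cursors c1@2 c2@2 c3@4, authorship ....

Answer: 2 2 4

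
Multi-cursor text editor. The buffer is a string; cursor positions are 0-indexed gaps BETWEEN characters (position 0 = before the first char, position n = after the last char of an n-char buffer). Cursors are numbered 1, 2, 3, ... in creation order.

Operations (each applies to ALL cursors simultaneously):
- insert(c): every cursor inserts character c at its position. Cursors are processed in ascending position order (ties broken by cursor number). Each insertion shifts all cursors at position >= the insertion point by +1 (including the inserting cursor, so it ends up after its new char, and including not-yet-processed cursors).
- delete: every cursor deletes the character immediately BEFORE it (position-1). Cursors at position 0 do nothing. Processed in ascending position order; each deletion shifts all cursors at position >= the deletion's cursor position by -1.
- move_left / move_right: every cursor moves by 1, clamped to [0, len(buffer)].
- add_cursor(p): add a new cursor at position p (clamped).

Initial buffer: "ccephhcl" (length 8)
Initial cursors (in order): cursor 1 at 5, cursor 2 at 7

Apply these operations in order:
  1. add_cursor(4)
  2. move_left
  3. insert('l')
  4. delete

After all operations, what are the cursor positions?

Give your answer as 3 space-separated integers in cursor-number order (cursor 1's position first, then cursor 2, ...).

After op 1 (add_cursor(4)): buffer="ccephhcl" (len 8), cursors c3@4 c1@5 c2@7, authorship ........
After op 2 (move_left): buffer="ccephhcl" (len 8), cursors c3@3 c1@4 c2@6, authorship ........
After op 3 (insert('l')): buffer="ccelplhhlcl" (len 11), cursors c3@4 c1@6 c2@9, authorship ...3.1..2..
After op 4 (delete): buffer="ccephhcl" (len 8), cursors c3@3 c1@4 c2@6, authorship ........

Answer: 4 6 3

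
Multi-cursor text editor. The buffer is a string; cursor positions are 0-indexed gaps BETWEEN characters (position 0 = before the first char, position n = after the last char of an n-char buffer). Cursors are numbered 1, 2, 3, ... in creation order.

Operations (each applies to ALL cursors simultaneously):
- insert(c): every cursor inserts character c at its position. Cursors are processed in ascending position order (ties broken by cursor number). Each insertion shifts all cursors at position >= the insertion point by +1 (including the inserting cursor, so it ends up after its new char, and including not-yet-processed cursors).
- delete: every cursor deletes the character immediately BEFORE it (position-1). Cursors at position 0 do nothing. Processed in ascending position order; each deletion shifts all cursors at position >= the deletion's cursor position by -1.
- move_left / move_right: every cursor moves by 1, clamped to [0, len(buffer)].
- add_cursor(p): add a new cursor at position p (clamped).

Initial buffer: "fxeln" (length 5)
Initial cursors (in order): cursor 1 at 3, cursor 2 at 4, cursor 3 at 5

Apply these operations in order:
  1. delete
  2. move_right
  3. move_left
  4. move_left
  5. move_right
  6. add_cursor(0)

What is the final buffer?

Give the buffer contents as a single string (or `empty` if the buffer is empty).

Answer: fx

Derivation:
After op 1 (delete): buffer="fx" (len 2), cursors c1@2 c2@2 c3@2, authorship ..
After op 2 (move_right): buffer="fx" (len 2), cursors c1@2 c2@2 c3@2, authorship ..
After op 3 (move_left): buffer="fx" (len 2), cursors c1@1 c2@1 c3@1, authorship ..
After op 4 (move_left): buffer="fx" (len 2), cursors c1@0 c2@0 c3@0, authorship ..
After op 5 (move_right): buffer="fx" (len 2), cursors c1@1 c2@1 c3@1, authorship ..
After op 6 (add_cursor(0)): buffer="fx" (len 2), cursors c4@0 c1@1 c2@1 c3@1, authorship ..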